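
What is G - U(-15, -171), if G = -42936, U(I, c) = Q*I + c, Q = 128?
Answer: -40845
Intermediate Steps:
U(I, c) = c + 128*I (U(I, c) = 128*I + c = c + 128*I)
G - U(-15, -171) = -42936 - (-171 + 128*(-15)) = -42936 - (-171 - 1920) = -42936 - 1*(-2091) = -42936 + 2091 = -40845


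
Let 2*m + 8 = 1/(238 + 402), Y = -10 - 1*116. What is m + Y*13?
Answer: -2101759/1280 ≈ -1642.0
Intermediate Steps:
Y = -126 (Y = -10 - 116 = -126)
m = -5119/1280 (m = -4 + 1/(2*(238 + 402)) = -4 + (½)/640 = -4 + (½)*(1/640) = -4 + 1/1280 = -5119/1280 ≈ -3.9992)
m + Y*13 = -5119/1280 - 126*13 = -5119/1280 - 1638 = -2101759/1280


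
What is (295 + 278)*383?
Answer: 219459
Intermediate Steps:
(295 + 278)*383 = 573*383 = 219459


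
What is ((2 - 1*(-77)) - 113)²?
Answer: 1156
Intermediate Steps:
((2 - 1*(-77)) - 113)² = ((2 + 77) - 113)² = (79 - 113)² = (-34)² = 1156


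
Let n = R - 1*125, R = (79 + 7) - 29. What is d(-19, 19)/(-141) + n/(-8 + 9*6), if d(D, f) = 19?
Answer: -5231/3243 ≈ -1.6130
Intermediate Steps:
R = 57 (R = 86 - 29 = 57)
n = -68 (n = 57 - 1*125 = 57 - 125 = -68)
d(-19, 19)/(-141) + n/(-8 + 9*6) = 19/(-141) - 68/(-8 + 9*6) = 19*(-1/141) - 68/(-8 + 54) = -19/141 - 68/46 = -19/141 - 68*1/46 = -19/141 - 34/23 = -5231/3243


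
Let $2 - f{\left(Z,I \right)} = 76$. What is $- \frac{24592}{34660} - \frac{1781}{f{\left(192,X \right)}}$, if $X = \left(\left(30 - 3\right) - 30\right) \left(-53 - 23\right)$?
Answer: $\frac{14977413}{641210} \approx 23.358$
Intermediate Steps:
$X = 228$ ($X = \left(27 - 30\right) \left(-76\right) = \left(-3\right) \left(-76\right) = 228$)
$f{\left(Z,I \right)} = -74$ ($f{\left(Z,I \right)} = 2 - 76 = -74$)
$- \frac{24592}{34660} - \frac{1781}{f{\left(192,X \right)}} = - \frac{24592}{34660} - \frac{1781}{-74} = \left(-24592\right) \frac{1}{34660} - - \frac{1781}{74} = - \frac{6148}{8665} + \frac{1781}{74} = \frac{14977413}{641210}$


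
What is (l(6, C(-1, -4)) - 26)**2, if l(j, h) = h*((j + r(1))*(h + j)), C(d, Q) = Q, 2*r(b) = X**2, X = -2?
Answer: 8100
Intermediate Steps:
r(b) = 2 (r(b) = (1/2)*(-2)**2 = (1/2)*4 = 2)
l(j, h) = h*(2 + j)*(h + j) (l(j, h) = h*((j + 2)*(h + j)) = h*((2 + j)*(h + j)) = h*(2 + j)*(h + j))
(l(6, C(-1, -4)) - 26)**2 = (-4*(6**2 + 2*(-4) + 2*6 - 4*6) - 26)**2 = (-4*(36 - 8 + 12 - 24) - 26)**2 = (-4*16 - 26)**2 = (-64 - 26)**2 = (-90)**2 = 8100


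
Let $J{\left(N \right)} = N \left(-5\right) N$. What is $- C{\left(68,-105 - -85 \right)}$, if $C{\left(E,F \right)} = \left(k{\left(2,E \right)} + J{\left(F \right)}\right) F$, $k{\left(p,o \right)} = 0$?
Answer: $-40000$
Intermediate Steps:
$J{\left(N \right)} = - 5 N^{2}$ ($J{\left(N \right)} = - 5 N N = - 5 N^{2}$)
$C{\left(E,F \right)} = - 5 F^{3}$ ($C{\left(E,F \right)} = \left(0 - 5 F^{2}\right) F = - 5 F^{2} F = - 5 F^{3}$)
$- C{\left(68,-105 - -85 \right)} = - \left(-5\right) \left(-105 - -85\right)^{3} = - \left(-5\right) \left(-105 + 85\right)^{3} = - \left(-5\right) \left(-20\right)^{3} = - \left(-5\right) \left(-8000\right) = \left(-1\right) 40000 = -40000$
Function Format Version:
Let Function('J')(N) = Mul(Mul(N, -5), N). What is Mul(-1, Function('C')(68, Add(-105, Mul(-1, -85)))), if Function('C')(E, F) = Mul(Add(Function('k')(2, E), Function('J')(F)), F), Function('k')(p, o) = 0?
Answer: -40000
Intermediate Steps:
Function('J')(N) = Mul(-5, Pow(N, 2)) (Function('J')(N) = Mul(Mul(-5, N), N) = Mul(-5, Pow(N, 2)))
Function('C')(E, F) = Mul(-5, Pow(F, 3)) (Function('C')(E, F) = Mul(Add(0, Mul(-5, Pow(F, 2))), F) = Mul(Mul(-5, Pow(F, 2)), F) = Mul(-5, Pow(F, 3)))
Mul(-1, Function('C')(68, Add(-105, Mul(-1, -85)))) = Mul(-1, Mul(-5, Pow(Add(-105, Mul(-1, -85)), 3))) = Mul(-1, Mul(-5, Pow(Add(-105, 85), 3))) = Mul(-1, Mul(-5, Pow(-20, 3))) = Mul(-1, Mul(-5, -8000)) = Mul(-1, 40000) = -40000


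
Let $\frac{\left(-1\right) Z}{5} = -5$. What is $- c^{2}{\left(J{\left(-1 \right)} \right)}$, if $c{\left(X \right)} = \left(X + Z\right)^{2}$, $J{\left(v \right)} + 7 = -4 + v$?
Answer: $-28561$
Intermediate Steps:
$Z = 25$ ($Z = \left(-5\right) \left(-5\right) = 25$)
$J{\left(v \right)} = -11 + v$ ($J{\left(v \right)} = -7 + \left(-4 + v\right) = -11 + v$)
$c{\left(X \right)} = \left(25 + X\right)^{2}$ ($c{\left(X \right)} = \left(X + 25\right)^{2} = \left(25 + X\right)^{2}$)
$- c^{2}{\left(J{\left(-1 \right)} \right)} = - \left(\left(25 - 12\right)^{2}\right)^{2} = - \left(13^{2}\right)^{2} = - 169^{2} = \left(-1\right) 28561 = -28561$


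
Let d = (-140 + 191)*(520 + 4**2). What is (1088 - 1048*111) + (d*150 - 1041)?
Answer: 3984119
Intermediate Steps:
d = 27336 (d = 51*(520 + 16) = 51*536 = 27336)
(1088 - 1048*111) + (d*150 - 1041) = (1088 - 1048*111) + (27336*150 - 1041) = (1088 - 116328) + (4100400 - 1041) = -115240 + 4099359 = 3984119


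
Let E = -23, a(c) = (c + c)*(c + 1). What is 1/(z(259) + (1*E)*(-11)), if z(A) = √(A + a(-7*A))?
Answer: -11/282894 + √6570571/6506562 ≈ 0.00035507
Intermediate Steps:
a(c) = 2*c*(1 + c) (a(c) = (2*c)*(1 + c) = 2*c*(1 + c))
z(A) = √(A - 14*A*(1 - 7*A)) (z(A) = √(A + 2*(-7*A)*(1 - 7*A)) = √(A - 14*A*(1 - 7*A)))
1/(z(259) + (1*E)*(-11)) = 1/(√(259*(-13 + 98*259)) + (1*(-23))*(-11)) = 1/(√(259*(-13 + 25382)) - 23*(-11)) = 1/(√(259*25369) + 253) = 1/(√6570571 + 253) = 1/(253 + √6570571)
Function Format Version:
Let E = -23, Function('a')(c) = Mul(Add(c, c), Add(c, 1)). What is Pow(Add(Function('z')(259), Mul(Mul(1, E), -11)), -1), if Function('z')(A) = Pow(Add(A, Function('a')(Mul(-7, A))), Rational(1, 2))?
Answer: Add(Rational(-11, 282894), Mul(Rational(1, 6506562), Pow(6570571, Rational(1, 2)))) ≈ 0.00035507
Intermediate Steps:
Function('a')(c) = Mul(2, c, Add(1, c)) (Function('a')(c) = Mul(Mul(2, c), Add(1, c)) = Mul(2, c, Add(1, c)))
Function('z')(A) = Pow(Add(A, Mul(-14, A, Add(1, Mul(-7, A)))), Rational(1, 2)) (Function('z')(A) = Pow(Add(A, Mul(2, Mul(-7, A), Add(1, Mul(-7, A)))), Rational(1, 2)) = Pow(Add(A, Mul(-14, A, Add(1, Mul(-7, A)))), Rational(1, 2)))
Pow(Add(Function('z')(259), Mul(Mul(1, E), -11)), -1) = Pow(Add(Pow(Mul(259, Add(-13, Mul(98, 259))), Rational(1, 2)), Mul(Mul(1, -23), -11)), -1) = Pow(Add(Pow(Mul(259, Add(-13, 25382)), Rational(1, 2)), Mul(-23, -11)), -1) = Pow(Add(Pow(Mul(259, 25369), Rational(1, 2)), 253), -1) = Pow(Add(Pow(6570571, Rational(1, 2)), 253), -1) = Pow(Add(253, Pow(6570571, Rational(1, 2))), -1)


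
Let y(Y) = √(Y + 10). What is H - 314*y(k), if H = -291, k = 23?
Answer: -291 - 314*√33 ≈ -2094.8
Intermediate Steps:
y(Y) = √(10 + Y)
H - 314*y(k) = -291 - 314*√(10 + 23) = -291 - 314*√33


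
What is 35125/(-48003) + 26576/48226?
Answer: -209105261/1157496339 ≈ -0.18065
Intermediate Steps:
35125/(-48003) + 26576/48226 = 35125*(-1/48003) + 26576*(1/48226) = -35125/48003 + 13288/24113 = -209105261/1157496339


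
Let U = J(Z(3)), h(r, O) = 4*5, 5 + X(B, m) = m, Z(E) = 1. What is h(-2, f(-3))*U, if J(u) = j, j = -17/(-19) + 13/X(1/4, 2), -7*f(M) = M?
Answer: -3920/57 ≈ -68.772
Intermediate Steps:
f(M) = -M/7
X(B, m) = -5 + m
j = -196/57 (j = -17/(-19) + 13/(-5 + 2) = -17*(-1/19) + 13/(-3) = 17/19 + 13*(-⅓) = 17/19 - 13/3 = -196/57 ≈ -3.4386)
h(r, O) = 20
J(u) = -196/57
U = -196/57 ≈ -3.4386
h(-2, f(-3))*U = 20*(-196/57) = -3920/57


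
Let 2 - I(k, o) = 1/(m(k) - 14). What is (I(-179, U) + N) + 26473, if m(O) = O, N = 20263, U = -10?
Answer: 9020435/193 ≈ 46738.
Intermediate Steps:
I(k, o) = 2 - 1/(-14 + k) (I(k, o) = 2 - 1/(k - 14) = 2 - 1/(-14 + k))
(I(-179, U) + N) + 26473 = ((-29 + 2*(-179))/(-14 - 179) + 20263) + 26473 = ((-29 - 358)/(-193) + 20263) + 26473 = (-1/193*(-387) + 20263) + 26473 = (387/193 + 20263) + 26473 = 3911146/193 + 26473 = 9020435/193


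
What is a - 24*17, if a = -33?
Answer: -441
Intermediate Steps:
a - 24*17 = -33 - 24*17 = -33 - 408 = -441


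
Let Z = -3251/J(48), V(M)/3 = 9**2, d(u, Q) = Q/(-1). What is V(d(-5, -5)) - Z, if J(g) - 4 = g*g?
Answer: 564095/2308 ≈ 244.41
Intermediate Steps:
d(u, Q) = -Q (d(u, Q) = Q*(-1) = -Q)
J(g) = 4 + g**2 (J(g) = 4 + g*g = 4 + g**2)
V(M) = 243 (V(M) = 3*9**2 = 3*81 = 243)
Z = -3251/2308 (Z = -3251/(4 + 48**2) = -3251/(4 + 2304) = -3251/2308 ≈ -1.4086)
V(d(-5, -5)) - Z = 243 - 1*(-3251/2308) = 243 + 3251/2308 = 564095/2308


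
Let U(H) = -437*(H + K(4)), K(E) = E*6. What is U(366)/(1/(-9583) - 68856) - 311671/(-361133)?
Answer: 795468688380649/238292544346517 ≈ 3.3382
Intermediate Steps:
K(E) = 6*E
U(H) = -10488 - 437*H (U(H) = -437*(H + 6*4) = -437*(H + 24) = -437*(24 + H) = -10488 - 437*H)
U(366)/(1/(-9583) - 68856) - 311671/(-361133) = (-10488 - 437*366)/(1/(-9583) - 68856) - 311671/(-361133) = (-10488 - 159942)/(-1/9583 - 68856) - 311671*(-1/361133) = -170430/(-659847049/9583) + 311671/361133 = -170430*(-9583/659847049) + 311671/361133 = 1633230690/659847049 + 311671/361133 = 795468688380649/238292544346517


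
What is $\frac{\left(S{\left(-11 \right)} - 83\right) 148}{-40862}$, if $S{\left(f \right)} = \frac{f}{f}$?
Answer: $\frac{6068}{20431} \approx 0.297$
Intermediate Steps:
$S{\left(f \right)} = 1$
$\frac{\left(S{\left(-11 \right)} - 83\right) 148}{-40862} = \frac{\left(1 - 83\right) 148}{-40862} = \left(-82\right) 148 \left(- \frac{1}{40862}\right) = \left(-12136\right) \left(- \frac{1}{40862}\right) = \frac{6068}{20431}$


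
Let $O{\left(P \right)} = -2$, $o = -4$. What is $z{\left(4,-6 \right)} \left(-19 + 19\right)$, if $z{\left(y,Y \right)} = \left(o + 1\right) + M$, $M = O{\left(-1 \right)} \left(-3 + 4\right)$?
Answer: $0$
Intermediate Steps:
$M = -2$ ($M = - 2 \left(-3 + 4\right) = \left(-2\right) 1 = -2$)
$z{\left(y,Y \right)} = -5$ ($z{\left(y,Y \right)} = \left(-4 + 1\right) - 2 = -3 - 2 = -5$)
$z{\left(4,-6 \right)} \left(-19 + 19\right) = - 5 \left(-19 + 19\right) = \left(-5\right) 0 = 0$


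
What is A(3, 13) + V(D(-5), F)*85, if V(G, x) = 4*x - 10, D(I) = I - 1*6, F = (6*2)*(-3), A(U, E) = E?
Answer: -13077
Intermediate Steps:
F = -36 (F = 12*(-3) = -36)
D(I) = -6 + I (D(I) = I - 6 = -6 + I)
V(G, x) = -10 + 4*x
A(3, 13) + V(D(-5), F)*85 = 13 + (-10 + 4*(-36))*85 = 13 + (-10 - 144)*85 = 13 - 154*85 = 13 - 13090 = -13077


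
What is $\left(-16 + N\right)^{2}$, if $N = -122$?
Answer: $19044$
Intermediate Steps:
$\left(-16 + N\right)^{2} = \left(-16 - 122\right)^{2} = \left(-138\right)^{2} = 19044$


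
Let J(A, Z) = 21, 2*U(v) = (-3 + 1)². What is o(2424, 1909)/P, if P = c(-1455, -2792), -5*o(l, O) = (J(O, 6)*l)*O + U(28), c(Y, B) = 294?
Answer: -48587869/735 ≈ -66106.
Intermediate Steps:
U(v) = 2 (U(v) = (-3 + 1)²/2 = (½)*(-2)² = (½)*4 = 2)
o(l, O) = -⅖ - 21*O*l/5 (o(l, O) = -((21*l)*O + 2)/5 = -(21*O*l + 2)/5 = -(2 + 21*O*l)/5 = -⅖ - 21*O*l/5)
P = 294
o(2424, 1909)/P = (-⅖ - 21/5*1909*2424)/294 = (-⅖ - 97175736/5)*(1/294) = -97175738/5*1/294 = -48587869/735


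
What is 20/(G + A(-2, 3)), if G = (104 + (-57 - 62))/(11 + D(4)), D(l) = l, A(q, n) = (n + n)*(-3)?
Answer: -20/19 ≈ -1.0526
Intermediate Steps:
A(q, n) = -6*n (A(q, n) = (2*n)*(-3) = -6*n)
G = -1 (G = (104 + (-57 - 62))/(11 + 4) = (104 - 119)/15 = -15*1/15 = -1)
20/(G + A(-2, 3)) = 20/(-1 - 6*3) = 20/(-1 - 18) = 20/(-19) = 20*(-1/19) = -20/19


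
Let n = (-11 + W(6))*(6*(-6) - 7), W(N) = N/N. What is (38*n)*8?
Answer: 130720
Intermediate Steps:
W(N) = 1
n = 430 (n = (-11 + 1)*(6*(-6) - 7) = -10*(-36 - 7) = -10*(-43) = 430)
(38*n)*8 = (38*430)*8 = 16340*8 = 130720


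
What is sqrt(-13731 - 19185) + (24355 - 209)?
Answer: 24146 + 2*I*sqrt(8229) ≈ 24146.0 + 181.43*I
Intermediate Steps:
sqrt(-13731 - 19185) + (24355 - 209) = sqrt(-32916) + 24146 = 2*I*sqrt(8229) + 24146 = 24146 + 2*I*sqrt(8229)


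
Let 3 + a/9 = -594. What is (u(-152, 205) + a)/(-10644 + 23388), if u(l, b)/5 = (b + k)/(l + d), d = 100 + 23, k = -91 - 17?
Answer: -78151/184788 ≈ -0.42292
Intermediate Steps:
k = -108
d = 123
a = -5373 (a = -27 + 9*(-594) = -27 - 5346 = -5373)
u(l, b) = 5*(-108 + b)/(123 + l) (u(l, b) = 5*((b - 108)/(l + 123)) = 5*((-108 + b)/(123 + l)) = 5*(-108 + b)/(123 + l))
(u(-152, 205) + a)/(-10644 + 23388) = (5*(-108 + 205)/(123 - 152) - 5373)/(-10644 + 23388) = (5*97/(-29) - 5373)/12744 = (5*(-1/29)*97 - 5373)*(1/12744) = (-485/29 - 5373)*(1/12744) = -156302/29*1/12744 = -78151/184788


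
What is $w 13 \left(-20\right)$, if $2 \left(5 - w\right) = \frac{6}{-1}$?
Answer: $-2080$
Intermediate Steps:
$w = 8$ ($w = 5 - \frac{6 \frac{1}{-1}}{2} = 5 - \frac{6 \left(-1\right)}{2} = 5 - -3 = 5 + 3 = 8$)
$w 13 \left(-20\right) = 8 \cdot 13 \left(-20\right) = 104 \left(-20\right) = -2080$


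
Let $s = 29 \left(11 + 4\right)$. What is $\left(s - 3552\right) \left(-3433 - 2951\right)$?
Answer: $19898928$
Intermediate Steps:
$s = 435$ ($s = 29 \cdot 15 = 435$)
$\left(s - 3552\right) \left(-3433 - 2951\right) = \left(435 - 3552\right) \left(-3433 - 2951\right) = \left(-3117\right) \left(-6384\right) = 19898928$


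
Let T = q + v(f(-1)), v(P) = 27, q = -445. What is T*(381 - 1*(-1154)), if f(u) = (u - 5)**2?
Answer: -641630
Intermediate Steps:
f(u) = (-5 + u)**2
T = -418 (T = -445 + 27 = -418)
T*(381 - 1*(-1154)) = -418*(381 - 1*(-1154)) = -418*(381 + 1154) = -418*1535 = -641630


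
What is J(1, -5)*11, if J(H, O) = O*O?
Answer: 275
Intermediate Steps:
J(H, O) = O²
J(1, -5)*11 = (-5)²*11 = 25*11 = 275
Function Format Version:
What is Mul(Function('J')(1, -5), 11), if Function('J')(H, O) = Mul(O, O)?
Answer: 275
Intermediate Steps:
Function('J')(H, O) = Pow(O, 2)
Mul(Function('J')(1, -5), 11) = Mul(Pow(-5, 2), 11) = Mul(25, 11) = 275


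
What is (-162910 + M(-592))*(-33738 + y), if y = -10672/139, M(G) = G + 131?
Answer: 767885196234/139 ≈ 5.5244e+9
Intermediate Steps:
M(G) = 131 + G
y = -10672/139 ≈ -76.777
(-162910 + M(-592))*(-33738 + y) = (-162910 + (131 - 592))*(-33738 - 10672/139) = (-162910 - 461)*(-4700254/139) = -163371*(-4700254/139) = 767885196234/139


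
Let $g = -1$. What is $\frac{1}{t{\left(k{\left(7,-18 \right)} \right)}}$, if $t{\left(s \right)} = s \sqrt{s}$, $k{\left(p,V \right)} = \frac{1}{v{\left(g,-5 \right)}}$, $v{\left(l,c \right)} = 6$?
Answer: $6 \sqrt{6} \approx 14.697$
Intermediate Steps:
$k{\left(p,V \right)} = \frac{1}{6}$
$t{\left(s \right)} = s^{\frac{3}{2}}$
$\frac{1}{t{\left(k{\left(7,-18 \right)} \right)}} = \frac{1}{\left(\frac{1}{6}\right)^{\frac{3}{2}}} = \frac{1}{\frac{1}{36} \sqrt{6}} = 6 \sqrt{6}$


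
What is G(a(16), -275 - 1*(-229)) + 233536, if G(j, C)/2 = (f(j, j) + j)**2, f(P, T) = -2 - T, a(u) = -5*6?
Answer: 233544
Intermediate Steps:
a(u) = -30
G(j, C) = 8 (G(j, C) = 2*((-2 - j) + j)**2 = 2*(-2)**2 = 2*4 = 8)
G(a(16), -275 - 1*(-229)) + 233536 = 8 + 233536 = 233544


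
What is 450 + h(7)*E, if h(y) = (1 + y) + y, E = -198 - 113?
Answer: -4215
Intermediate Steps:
E = -311
h(y) = 1 + 2*y
450 + h(7)*E = 450 + (1 + 2*7)*(-311) = 450 + (1 + 14)*(-311) = 450 + 15*(-311) = 450 - 4665 = -4215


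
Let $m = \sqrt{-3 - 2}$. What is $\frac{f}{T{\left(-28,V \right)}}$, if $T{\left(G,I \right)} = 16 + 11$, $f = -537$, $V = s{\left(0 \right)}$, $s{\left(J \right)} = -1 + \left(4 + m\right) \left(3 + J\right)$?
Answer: $- \frac{179}{9} \approx -19.889$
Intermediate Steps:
$m = i \sqrt{5}$ ($m = \sqrt{-5} = i \sqrt{5} \approx 2.2361 i$)
$s{\left(J \right)} = -1 + \left(3 + J\right) \left(4 + i \sqrt{5}\right)$ ($s{\left(J \right)} = -1 + \left(4 + i \sqrt{5}\right) \left(3 + J\right) = -1 + \left(3 + J\right) \left(4 + i \sqrt{5}\right)$)
$V = 11 + 3 i \sqrt{5}$ ($V = 11 + 4 \cdot 0 + 3 i \sqrt{5} + i 0 \sqrt{5} = 11 + 0 + 3 i \sqrt{5} + 0 = 11 + 3 i \sqrt{5} \approx 11.0 + 6.7082 i$)
$T{\left(G,I \right)} = 27$
$\frac{f}{T{\left(-28,V \right)}} = - \frac{537}{27} = \left(-537\right) \frac{1}{27} = - \frac{179}{9}$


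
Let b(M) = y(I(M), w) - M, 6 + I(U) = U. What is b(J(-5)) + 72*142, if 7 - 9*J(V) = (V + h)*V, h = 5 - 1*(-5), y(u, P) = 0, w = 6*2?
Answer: 91984/9 ≈ 10220.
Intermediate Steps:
w = 12
I(U) = -6 + U
h = 10 (h = 5 + 5 = 10)
J(V) = 7/9 - V*(10 + V)/9 (J(V) = 7/9 - (V + 10)*V/9 = 7/9 - (10 + V)*V/9 = 7/9 - V*(10 + V)/9)
b(M) = -M (b(M) = 0 - M = -M)
b(J(-5)) + 72*142 = -(7/9 - 10/9*(-5) - ⅑*(-5)²) + 72*142 = -(7/9 + 50/9 - ⅑*25) + 10224 = -(7/9 + 50/9 - 25/9) + 10224 = -1*32/9 + 10224 = -32/9 + 10224 = 91984/9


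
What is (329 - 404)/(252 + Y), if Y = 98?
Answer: -3/14 ≈ -0.21429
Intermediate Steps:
(329 - 404)/(252 + Y) = (329 - 404)/(252 + 98) = -75/350 = -75*1/350 = -3/14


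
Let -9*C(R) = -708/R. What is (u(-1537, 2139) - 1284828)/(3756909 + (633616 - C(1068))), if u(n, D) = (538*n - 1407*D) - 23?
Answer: -2051092665/1758405233 ≈ -1.1665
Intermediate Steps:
C(R) = 236/(3*R) (C(R) = -(-236)/(3*R) = 236/(3*R))
u(n, D) = -23 - 1407*D + 538*n (u(n, D) = (-1407*D + 538*n) - 23 = -23 - 1407*D + 538*n)
(u(-1537, 2139) - 1284828)/(3756909 + (633616 - C(1068))) = ((-23 - 1407*2139 + 538*(-1537)) - 1284828)/(3756909 + (633616 - 236/(3*1068))) = ((-23 - 3009573 - 826906) - 1284828)/(3756909 + (633616 - 236/(3*1068))) = (-3836502 - 1284828)/(3756909 + (633616 - 1*59/801)) = -5121330/(3756909 + (633616 - 59/801)) = -5121330/(3756909 + 507526357/801) = -5121330/3516810466/801 = -5121330*801/3516810466 = -2051092665/1758405233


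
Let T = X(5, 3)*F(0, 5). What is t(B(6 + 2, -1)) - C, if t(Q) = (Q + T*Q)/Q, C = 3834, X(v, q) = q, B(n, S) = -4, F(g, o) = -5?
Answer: -3848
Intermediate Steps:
T = -15 (T = 3*(-5) = -15)
t(Q) = -14 (t(Q) = (Q - 15*Q)/Q = (-14*Q)/Q = -14)
t(B(6 + 2, -1)) - C = -14 - 1*3834 = -14 - 3834 = -3848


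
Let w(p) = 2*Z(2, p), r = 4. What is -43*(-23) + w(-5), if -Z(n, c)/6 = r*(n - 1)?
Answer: 941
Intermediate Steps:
Z(n, c) = 24 - 24*n (Z(n, c) = -24*(n - 1) = -24*(-1 + n) = -6*(-4 + 4*n) = 24 - 24*n)
w(p) = -48 (w(p) = 2*(24 - 24*2) = 2*(24 - 48) = 2*(-24) = -48)
-43*(-23) + w(-5) = -43*(-23) - 48 = 989 - 48 = 941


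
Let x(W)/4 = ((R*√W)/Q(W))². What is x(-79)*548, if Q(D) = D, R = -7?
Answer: -107408/79 ≈ -1359.6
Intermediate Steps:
x(W) = 196/W (x(W) = 4*((-7*√W)/W)² = 4*(-7/√W)² = 4*(49/W) = 196/W)
x(-79)*548 = (196/(-79))*548 = (196*(-1/79))*548 = -196/79*548 = -107408/79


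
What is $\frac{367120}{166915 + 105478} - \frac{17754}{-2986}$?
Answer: $\frac{2966142821}{406682749} \approx 7.2935$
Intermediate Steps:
$\frac{367120}{166915 + 105478} - \frac{17754}{-2986} = \frac{367120}{272393} - - \frac{8877}{1493} = 367120 \cdot \frac{1}{272393} + \frac{8877}{1493} = \frac{367120}{272393} + \frac{8877}{1493} = \frac{2966142821}{406682749}$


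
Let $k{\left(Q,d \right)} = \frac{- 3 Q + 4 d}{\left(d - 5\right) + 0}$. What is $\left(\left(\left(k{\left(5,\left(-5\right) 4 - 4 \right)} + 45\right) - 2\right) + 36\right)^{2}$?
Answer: $\frac{5769604}{841} \approx 6860.4$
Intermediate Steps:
$k{\left(Q,d \right)} = \frac{- 3 Q + 4 d}{-5 + d}$ ($k{\left(Q,d \right)} = \frac{- 3 Q + 4 d}{\left(-5 + d\right) + 0} = \frac{- 3 Q + 4 d}{-5 + d}$)
$\left(\left(\left(k{\left(5,\left(-5\right) 4 - 4 \right)} + 45\right) - 2\right) + 36\right)^{2} = \left(\left(\left(\frac{\left(-3\right) 5 + 4 \left(\left(-5\right) 4 - 4\right)}{-5 - 24} + 45\right) - 2\right) + 36\right)^{2} = \left(\left(\left(\frac{-15 + 4 \left(-20 - 4\right)}{-5 - 24} + 45\right) - 2\right) + 36\right)^{2} = \left(\left(\left(\frac{-15 + 4 \left(-24\right)}{-5 - 24} + 45\right) - 2\right) + 36\right)^{2} = \left(\left(\left(\frac{-15 - 96}{-29} + 45\right) - 2\right) + 36\right)^{2} = \left(\left(\left(\left(- \frac{1}{29}\right) \left(-111\right) + 45\right) - 2\right) + 36\right)^{2} = \left(\left(\left(\frac{111}{29} + 45\right) - 2\right) + 36\right)^{2} = \left(\left(\frac{1416}{29} - 2\right) + 36\right)^{2} = \left(\frac{1358}{29} + 36\right)^{2} = \left(\frac{2402}{29}\right)^{2} = \frac{5769604}{841}$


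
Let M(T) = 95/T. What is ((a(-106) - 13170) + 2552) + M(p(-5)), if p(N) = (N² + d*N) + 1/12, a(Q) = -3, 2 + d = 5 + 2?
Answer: -9481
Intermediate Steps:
d = 5 (d = -2 + (5 + 2) = -2 + 7 = 5)
p(N) = 1/12 + N² + 5*N (p(N) = (N² + 5*N) + 1/12 = 1/12 + N² + 5*N)
((a(-106) - 13170) + 2552) + M(p(-5)) = ((-3 - 13170) + 2552) + 95/(1/12 + (-5)² + 5*(-5)) = (-13173 + 2552) + 95/(1/12 + 25 - 25) = -10621 + 95/(1/12) = -10621 + 95*12 = -10621 + 1140 = -9481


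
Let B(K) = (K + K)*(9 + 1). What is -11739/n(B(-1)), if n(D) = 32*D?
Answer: 11739/640 ≈ 18.342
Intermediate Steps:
B(K) = 20*K (B(K) = (2*K)*10 = 20*K)
-11739/n(B(-1)) = -11739/(32*(20*(-1))) = -11739/(32*(-20)) = -11739/(-640) = -11739*(-1/640) = 11739/640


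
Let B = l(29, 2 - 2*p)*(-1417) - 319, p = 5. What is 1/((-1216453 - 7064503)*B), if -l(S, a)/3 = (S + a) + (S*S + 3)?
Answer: -1/30447385896976 ≈ -3.2844e-14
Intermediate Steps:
l(S, a) = -9 - 3*S - 3*a - 3*S**2 (l(S, a) = -3*((S + a) + (S*S + 3)) = -3*((S + a) + (S**2 + 3)) = -3*((S + a) + (3 + S**2)) = -3*(3 + S + a + S**2) = -9 - 3*S - 3*a - 3*S**2)
B = 3676796 (B = (-9 - 3*29 - 3*(2 - 2*5) - 3*29**2)*(-1417) - 319 = (-9 - 87 - 3*(2 - 10) - 3*841)*(-1417) - 319 = (-9 - 87 - 3*(-8) - 2523)*(-1417) - 319 = (-9 - 87 + 24 - 2523)*(-1417) - 319 = -2595*(-1417) - 319 = 3677115 - 319 = 3676796)
1/((-1216453 - 7064503)*B) = 1/(-1216453 - 7064503*3676796) = (1/3676796)/(-8280956) = -1/8280956*1/3676796 = -1/30447385896976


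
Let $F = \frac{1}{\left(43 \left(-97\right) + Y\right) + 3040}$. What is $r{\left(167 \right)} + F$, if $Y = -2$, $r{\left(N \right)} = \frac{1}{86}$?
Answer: $\frac{1047}{97438} \approx 0.010745$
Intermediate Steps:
$r{\left(N \right)} = \frac{1}{86}$
$F = - \frac{1}{1133}$ ($F = \frac{1}{\left(43 \left(-97\right) - 2\right) + 3040} = \frac{1}{\left(-4171 - 2\right) + 3040} = \frac{1}{-4173 + 3040} = \frac{1}{-1133} = - \frac{1}{1133} \approx -0.00088261$)
$r{\left(167 \right)} + F = \frac{1}{86} - \frac{1}{1133} = \frac{1047}{97438}$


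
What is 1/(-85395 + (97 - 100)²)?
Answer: -1/85386 ≈ -1.1712e-5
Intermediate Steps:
1/(-85395 + (97 - 100)²) = 1/(-85395 + (-3)²) = 1/(-85395 + 9) = 1/(-85386) = -1/85386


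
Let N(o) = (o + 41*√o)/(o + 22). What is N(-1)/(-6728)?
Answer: 1/141288 - 41*I/141288 ≈ 7.0777e-6 - 0.00029019*I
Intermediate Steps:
N(o) = (o + 41*√o)/(22 + o)
N(-1)/(-6728) = ((-1 + 41*√(-1))/(22 - 1))/(-6728) = ((-1 + 41*I)/21)*(-1/6728) = (-1/21 + 41*I/21)*(-1/6728) = 1/141288 - 41*I/141288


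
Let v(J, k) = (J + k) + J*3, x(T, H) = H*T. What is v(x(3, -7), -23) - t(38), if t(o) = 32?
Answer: -139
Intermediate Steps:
v(J, k) = k + 4*J (v(J, k) = (J + k) + 3*J = k + 4*J)
v(x(3, -7), -23) - t(38) = (-23 + 4*(-7*3)) - 1*32 = (-23 + 4*(-21)) - 32 = (-23 - 84) - 32 = -107 - 32 = -139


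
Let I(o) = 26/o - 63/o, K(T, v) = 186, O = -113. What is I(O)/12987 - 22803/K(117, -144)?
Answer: -301478401/2459106 ≈ -122.60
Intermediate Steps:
I(o) = -37/o
I(O)/12987 - 22803/K(117, -144) = -37/(-113)/12987 - 22803/186 = -37*(-1/113)*(1/12987) - 22803*1/186 = (37/113)*(1/12987) - 7601/62 = 1/39663 - 7601/62 = -301478401/2459106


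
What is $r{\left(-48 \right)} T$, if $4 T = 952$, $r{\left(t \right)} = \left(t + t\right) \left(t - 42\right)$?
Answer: $2056320$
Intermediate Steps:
$r{\left(t \right)} = 2 t \left(-42 + t\right)$
$T = 238$ ($T = \frac{1}{4} \cdot 952 = 238$)
$r{\left(-48 \right)} T = 2 \left(-48\right) \left(-42 - 48\right) 238 = 2 \left(-48\right) \left(-90\right) 238 = 8640 \cdot 238 = 2056320$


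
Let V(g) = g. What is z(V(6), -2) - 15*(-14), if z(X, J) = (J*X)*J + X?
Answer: 240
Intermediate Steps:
z(X, J) = X + X*J² (z(X, J) = X*J² + X = X + X*J²)
z(V(6), -2) - 15*(-14) = 6*(1 + (-2)²) - 15*(-14) = 6*(1 + 4) + 210 = 6*5 + 210 = 30 + 210 = 240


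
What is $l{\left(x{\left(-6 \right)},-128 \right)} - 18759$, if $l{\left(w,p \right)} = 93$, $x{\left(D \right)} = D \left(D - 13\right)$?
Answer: $-18666$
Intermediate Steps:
$x{\left(D \right)} = D \left(-13 + D\right)$
$l{\left(x{\left(-6 \right)},-128 \right)} - 18759 = 93 - 18759 = -18666$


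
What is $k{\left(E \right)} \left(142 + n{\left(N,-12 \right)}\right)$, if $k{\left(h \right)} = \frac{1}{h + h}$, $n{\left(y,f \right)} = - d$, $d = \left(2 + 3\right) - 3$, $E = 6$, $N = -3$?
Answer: $\frac{35}{3} \approx 11.667$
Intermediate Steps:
$d = 2$ ($d = 5 - 3 = 2$)
$n{\left(y,f \right)} = -2$ ($n{\left(y,f \right)} = \left(-1\right) 2 = -2$)
$k{\left(h \right)} = \frac{1}{2 h}$
$k{\left(E \right)} \left(142 + n{\left(N,-12 \right)}\right) = \frac{1}{2 \cdot 6} \left(142 - 2\right) = \frac{1}{2} \cdot \frac{1}{6} \cdot 140 = \frac{1}{12} \cdot 140 = \frac{35}{3}$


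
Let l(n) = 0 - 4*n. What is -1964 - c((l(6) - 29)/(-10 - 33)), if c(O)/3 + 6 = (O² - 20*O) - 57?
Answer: -3153662/1849 ≈ -1705.6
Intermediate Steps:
l(n) = -4*n
c(O) = -189 - 60*O + 3*O² (c(O) = -18 + 3*((O² - 20*O) - 57) = -18 + 3*(-57 + O² - 20*O) = -18 + (-171 - 60*O + 3*O²) = -189 - 60*O + 3*O²)
-1964 - c((l(6) - 29)/(-10 - 33)) = -1964 - (-189 - 60*(-4*6 - 29)/(-10 - 33) + 3*((-4*6 - 29)/(-10 - 33))²) = -1964 - (-189 - 60*(-24 - 29)/(-43) + 3*((-24 - 29)/(-43))²) = -1964 - (-189 - (-3180)*(-1)/43 + 3*(-53*(-1/43))²) = -1964 - (-189 - 60*53/43 + 3*(53/43)²) = -1964 - (-189 - 3180/43 + 3*(2809/1849)) = -1964 - (-189 - 3180/43 + 8427/1849) = -1964 - 1*(-477774/1849) = -1964 + 477774/1849 = -3153662/1849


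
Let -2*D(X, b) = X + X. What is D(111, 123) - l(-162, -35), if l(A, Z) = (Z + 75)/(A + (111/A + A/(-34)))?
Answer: -16055061/144971 ≈ -110.75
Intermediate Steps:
D(X, b) = -X (D(X, b) = -(X + X)/2 = -X)
l(A, Z) = (75 + Z)/(111/A + 33*A/34) (l(A, Z) = (75 + Z)/(A + (111/A + A*(-1/34))) = (75 + Z)/(A + (111/A - A/34)) = (75 + Z)/(111/A + 33*A/34))
D(111, 123) - l(-162, -35) = -1*111 - 34*(-162)*(75 - 35)/(3*(1258 + 11*(-162)²)) = -111 - 34*(-162)*40/(3*(1258 + 11*26244)) = -111 - 34*(-162)*40/(3*(1258 + 288684)) = -111 - 34*(-162)*40/(3*289942) = -111 - 1*(-36720/144971) = -111 + 36720/144971 = -16055061/144971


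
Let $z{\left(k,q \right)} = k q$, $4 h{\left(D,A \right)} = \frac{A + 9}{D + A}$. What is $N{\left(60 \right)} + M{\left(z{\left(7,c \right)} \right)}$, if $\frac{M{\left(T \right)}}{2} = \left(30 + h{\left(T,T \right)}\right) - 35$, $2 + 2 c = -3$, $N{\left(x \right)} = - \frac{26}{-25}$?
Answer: $- \frac{6187}{700} \approx -8.8386$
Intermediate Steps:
$N{\left(x \right)} = \frac{26}{25}$ ($N{\left(x \right)} = \left(-26\right) \left(- \frac{1}{25}\right) = \frac{26}{25}$)
$h{\left(D,A \right)} = \frac{9 + A}{4 \left(A + D\right)}$ ($h{\left(D,A \right)} = \frac{\left(A + 9\right) \frac{1}{D + A}}{4} = \frac{\left(9 + A\right) \frac{1}{A + D}}{4} = \frac{\frac{1}{A + D} \left(9 + A\right)}{4} = \frac{9 + A}{4 \left(A + D\right)}$)
$c = - \frac{5}{2}$ ($c = -1 + \frac{1}{2} \left(-3\right) = -1 - \frac{3}{2} = - \frac{5}{2} \approx -2.5$)
$M{\left(T \right)} = -10 + \frac{9 + T}{4 T}$ ($M{\left(T \right)} = 2 \left(\left(30 + \frac{9 + T}{4 \left(T + T\right)}\right) - 35\right) = 2 \left(\left(30 + \frac{9 + T}{4 \cdot 2 T}\right) - 35\right) = 2 \left(\left(30 + \frac{\frac{1}{2 T} \left(9 + T\right)}{4}\right) - 35\right) = 2 \left(\left(30 + \frac{9 + T}{8 T}\right) - 35\right) = 2 \left(-5 + \frac{9 + T}{8 T}\right) = -10 + \frac{9 + T}{4 T}$)
$N{\left(60 \right)} + M{\left(z{\left(7,c \right)} \right)} = \frac{26}{25} + \frac{3 \left(3 - 13 \cdot 7 \left(- \frac{5}{2}\right)\right)}{4 \cdot 7 \left(- \frac{5}{2}\right)} = \frac{26}{25} + \frac{3 \left(3 - - \frac{455}{2}\right)}{4 \left(- \frac{35}{2}\right)} = \frac{26}{25} + \frac{3}{4} \left(- \frac{2}{35}\right) \left(3 + \frac{455}{2}\right) = \frac{26}{25} + \frac{3}{4} \left(- \frac{2}{35}\right) \frac{461}{2} = \frac{26}{25} - \frac{1383}{140} = - \frac{6187}{700}$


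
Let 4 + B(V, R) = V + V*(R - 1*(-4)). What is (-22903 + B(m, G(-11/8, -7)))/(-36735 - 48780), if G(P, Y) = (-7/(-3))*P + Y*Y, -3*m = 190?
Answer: 940457/3078540 ≈ 0.30549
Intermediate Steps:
m = -190/3 (m = -⅓*190 = -190/3 ≈ -63.333)
G(P, Y) = Y² + 7*P/3 (G(P, Y) = (-7*(-⅓))*P + Y² = 7*P/3 + Y² = Y² + 7*P/3)
B(V, R) = -4 + V + V*(4 + R) (B(V, R) = -4 + (V + V*(R - 1*(-4))) = -4 + (V + V*(R + 4)) = -4 + (V + V*(4 + R)) = -4 + V + V*(4 + R))
(-22903 + B(m, G(-11/8, -7)))/(-36735 - 48780) = (-22903 + (-4 + 5*(-190/3) + ((-7)² + 7*(-11/8)/3)*(-190/3)))/(-36735 - 48780) = (-22903 + (-4 - 950/3 + (49 + 7*(-11*⅛)/3)*(-190/3)))/(-85515) = (-22903 + (-4 - 950/3 + (49 + (7/3)*(-11/8))*(-190/3)))*(-1/85515) = (-22903 + (-4 - 950/3 + (49 - 77/24)*(-190/3)))*(-1/85515) = (-22903 + (-4 - 950/3 + (1099/24)*(-190/3)))*(-1/85515) = (-22903 + (-4 - 950/3 - 104405/36))*(-1/85515) = (-22903 - 115949/36)*(-1/85515) = -940457/36*(-1/85515) = 940457/3078540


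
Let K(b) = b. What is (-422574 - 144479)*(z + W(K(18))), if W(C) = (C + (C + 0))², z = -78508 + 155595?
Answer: -44447315299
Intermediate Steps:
z = 77087
W(C) = 4*C² (W(C) = (C + C)² = (2*C)² = 4*C²)
(-422574 - 144479)*(z + W(K(18))) = (-422574 - 144479)*(77087 + 4*18²) = -567053*(77087 + 4*324) = -567053*(77087 + 1296) = -567053*78383 = -44447315299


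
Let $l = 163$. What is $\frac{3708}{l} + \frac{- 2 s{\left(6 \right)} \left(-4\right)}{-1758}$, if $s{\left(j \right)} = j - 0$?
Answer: $\frac{1085140}{47759} \approx 22.721$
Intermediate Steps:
$s{\left(j \right)} = j$ ($s{\left(j \right)} = j + 0 = j$)
$\frac{3708}{l} + \frac{- 2 s{\left(6 \right)} \left(-4\right)}{-1758} = \frac{3708}{163} + \frac{\left(-2\right) 6 \left(-4\right)}{-1758} = 3708 \cdot \frac{1}{163} + \left(-12\right) \left(-4\right) \left(- \frac{1}{1758}\right) = \frac{3708}{163} + 48 \left(- \frac{1}{1758}\right) = \frac{3708}{163} - \frac{8}{293} = \frac{1085140}{47759}$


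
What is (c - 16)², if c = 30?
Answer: 196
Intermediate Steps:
(c - 16)² = (30 - 16)² = 14² = 196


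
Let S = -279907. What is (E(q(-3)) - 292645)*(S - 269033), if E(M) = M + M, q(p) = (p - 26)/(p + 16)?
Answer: 2088410940420/13 ≈ 1.6065e+11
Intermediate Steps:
q(p) = (-26 + p)/(16 + p)
E(M) = 2*M
(E(q(-3)) - 292645)*(S - 269033) = (2*((-26 - 3)/(16 - 3)) - 292645)*(-279907 - 269033) = (2*(-29/13) - 292645)*(-548940) = (-58/13 - 292645)*(-548940) = -3804443/13*(-548940) = 2088410940420/13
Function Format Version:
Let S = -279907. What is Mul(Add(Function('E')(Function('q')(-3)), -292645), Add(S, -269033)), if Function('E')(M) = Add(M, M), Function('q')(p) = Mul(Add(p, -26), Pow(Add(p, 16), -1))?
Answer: Rational(2088410940420, 13) ≈ 1.6065e+11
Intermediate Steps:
Function('q')(p) = Mul(Pow(Add(16, p), -1), Add(-26, p)) (Function('q')(p) = Mul(Add(-26, p), Pow(Add(16, p), -1)) = Mul(Pow(Add(16, p), -1), Add(-26, p)))
Function('E')(M) = Mul(2, M)
Mul(Add(Function('E')(Function('q')(-3)), -292645), Add(S, -269033)) = Mul(Add(Mul(2, Mul(Pow(Add(16, -3), -1), Add(-26, -3))), -292645), Add(-279907, -269033)) = Mul(Add(Mul(2, Mul(Pow(13, -1), -29)), -292645), -548940) = Mul(Add(Mul(2, Mul(Rational(1, 13), -29)), -292645), -548940) = Mul(Add(Mul(2, Rational(-29, 13)), -292645), -548940) = Mul(Add(Rational(-58, 13), -292645), -548940) = Mul(Rational(-3804443, 13), -548940) = Rational(2088410940420, 13)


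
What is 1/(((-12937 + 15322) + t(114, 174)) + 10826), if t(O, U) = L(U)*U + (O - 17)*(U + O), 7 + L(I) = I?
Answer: 1/70205 ≈ 1.4244e-5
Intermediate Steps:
L(I) = -7 + I
t(O, U) = U*(-7 + U) + (-17 + O)*(O + U) (t(O, U) = (-7 + U)*U + (O - 17)*(U + O) = U*(-7 + U) + (-17 + O)*(O + U))
1/(((-12937 + 15322) + t(114, 174)) + 10826) = 1/(((-12937 + 15322) + (114² + 174² - 24*174 - 17*114 + 114*174)) + 10826) = 1/((2385 + (12996 + 30276 - 4176 - 1938 + 19836)) + 10826) = 1/((2385 + 56994) + 10826) = 1/(59379 + 10826) = 1/70205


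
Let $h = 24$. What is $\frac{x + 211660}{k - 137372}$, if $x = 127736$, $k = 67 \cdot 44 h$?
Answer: $- \frac{84849}{16655} \approx -5.0945$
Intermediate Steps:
$k = 70752$ ($k = 67 \cdot 44 \cdot 24 = 2948 \cdot 24 = 70752$)
$\frac{x + 211660}{k - 137372} = \frac{127736 + 211660}{70752 - 137372} = \frac{339396}{-66620} = 339396 \left(- \frac{1}{66620}\right) = - \frac{84849}{16655}$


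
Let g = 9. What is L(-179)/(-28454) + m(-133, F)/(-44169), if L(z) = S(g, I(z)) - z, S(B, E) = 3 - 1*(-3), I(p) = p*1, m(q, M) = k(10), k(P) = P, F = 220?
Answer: -8455805/1256784726 ≈ -0.0067281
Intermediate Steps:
m(q, M) = 10
I(p) = p
S(B, E) = 6 (S(B, E) = 3 + 3 = 6)
L(z) = 6 - z
L(-179)/(-28454) + m(-133, F)/(-44169) = (6 - 1*(-179))/(-28454) + 10/(-44169) = (6 + 179)*(-1/28454) + 10*(-1/44169) = 185*(-1/28454) - 10/44169 = -185/28454 - 10/44169 = -8455805/1256784726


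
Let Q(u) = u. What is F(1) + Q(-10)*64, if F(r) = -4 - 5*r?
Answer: -649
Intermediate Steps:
F(1) + Q(-10)*64 = (-4 - 5*1) - 10*64 = (-4 - 5) - 640 = -9 - 640 = -649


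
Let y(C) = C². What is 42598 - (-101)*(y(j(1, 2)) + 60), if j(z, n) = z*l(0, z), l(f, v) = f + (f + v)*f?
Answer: 48658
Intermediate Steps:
l(f, v) = f + f*(f + v)
j(z, n) = 0 (j(z, n) = z*(0*(1 + 0 + z)) = z*(0*(1 + z)) = z*0 = 0)
42598 - (-101)*(y(j(1, 2)) + 60) = 42598 - (-101)*(0² + 60) = 42598 - (-101)*(0 + 60) = 42598 - (-101)*60 = 42598 - 1*(-6060) = 42598 + 6060 = 48658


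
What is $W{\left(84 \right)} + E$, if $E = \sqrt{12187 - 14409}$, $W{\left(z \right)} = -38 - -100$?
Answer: $62 + i \sqrt{2222} \approx 62.0 + 47.138 i$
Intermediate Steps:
$W{\left(z \right)} = 62$ ($W{\left(z \right)} = -38 + 100 = 62$)
$E = i \sqrt{2222}$ ($E = \sqrt{-2222} = i \sqrt{2222} \approx 47.138 i$)
$W{\left(84 \right)} + E = 62 + i \sqrt{2222}$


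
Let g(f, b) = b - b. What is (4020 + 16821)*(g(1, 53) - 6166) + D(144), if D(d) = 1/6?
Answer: -771033635/6 ≈ -1.2851e+8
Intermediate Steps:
D(d) = ⅙
g(f, b) = 0
(4020 + 16821)*(g(1, 53) - 6166) + D(144) = (4020 + 16821)*(0 - 6166) + ⅙ = 20841*(-6166) + ⅙ = -128505606 + ⅙ = -771033635/6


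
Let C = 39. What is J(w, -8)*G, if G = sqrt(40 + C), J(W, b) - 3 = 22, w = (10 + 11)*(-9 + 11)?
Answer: 25*sqrt(79) ≈ 222.20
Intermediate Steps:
w = 42 (w = 21*2 = 42)
J(W, b) = 25 (J(W, b) = 3 + 22 = 25)
G = sqrt(79) (G = sqrt(40 + 39) = sqrt(79) ≈ 8.8882)
J(w, -8)*G = 25*sqrt(79)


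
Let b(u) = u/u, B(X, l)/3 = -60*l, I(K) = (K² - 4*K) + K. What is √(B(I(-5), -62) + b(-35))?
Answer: √11161 ≈ 105.65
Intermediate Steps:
I(K) = K² - 3*K
B(X, l) = -180*l (B(X, l) = 3*(-60*l) = -180*l)
b(u) = 1
√(B(I(-5), -62) + b(-35)) = √(-180*(-62) + 1) = √(11160 + 1) = √11161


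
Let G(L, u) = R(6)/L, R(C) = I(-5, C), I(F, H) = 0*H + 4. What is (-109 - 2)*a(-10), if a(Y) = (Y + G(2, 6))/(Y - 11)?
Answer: -296/7 ≈ -42.286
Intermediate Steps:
I(F, H) = 4 (I(F, H) = 0 + 4 = 4)
R(C) = 4
G(L, u) = 4/L
a(Y) = (2 + Y)/(-11 + Y) (a(Y) = (Y + 4/2)/(Y - 11) = (Y + 4*(½))/(-11 + Y) = (Y + 2)/(-11 + Y) = (2 + Y)/(-11 + Y))
(-109 - 2)*a(-10) = (-109 - 2)*((2 - 10)/(-11 - 10)) = -111*(-8)/(-21) = -(-37)*(-8)/7 = -111*8/21 = -296/7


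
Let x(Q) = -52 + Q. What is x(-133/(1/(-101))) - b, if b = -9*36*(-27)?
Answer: 4633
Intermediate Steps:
b = 8748 (b = -324*(-27) = 8748)
x(-133/(1/(-101))) - b = (-52 - 133/(1/(-101))) - 1*8748 = (-52 - 133/(-1/101)) - 8748 = (-52 - 133*(-101)) - 8748 = (-52 + 13433) - 8748 = 13381 - 8748 = 4633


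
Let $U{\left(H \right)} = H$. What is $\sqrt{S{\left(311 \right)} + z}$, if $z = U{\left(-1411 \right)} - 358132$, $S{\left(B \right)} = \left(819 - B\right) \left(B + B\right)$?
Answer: $i \sqrt{43567} \approx 208.73 i$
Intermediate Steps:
$S{\left(B \right)} = 2 B \left(819 - B\right)$ ($S{\left(B \right)} = \left(819 - B\right) 2 B = 2 B \left(819 - B\right)$)
$z = -359543$ ($z = -1411 - 358132 = -359543$)
$\sqrt{S{\left(311 \right)} + z} = \sqrt{2 \cdot 311 \left(819 - 311\right) - 359543} = \sqrt{2 \cdot 311 \cdot 508 - 359543} = \sqrt{315976 - 359543} = \sqrt{-43567} = i \sqrt{43567}$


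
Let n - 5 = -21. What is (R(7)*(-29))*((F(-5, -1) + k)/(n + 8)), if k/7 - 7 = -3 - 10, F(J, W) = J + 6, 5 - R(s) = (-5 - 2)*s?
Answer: -32103/4 ≈ -8025.8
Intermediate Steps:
R(s) = 5 + 7*s (R(s) = 5 - (-5 - 2)*s = 5 - (-7)*s = 5 + 7*s)
F(J, W) = 6 + J
n = -16 (n = 5 - 21 = -16)
k = -42 (k = 49 + 7*(-3 - 10) = 49 + 7*(-13) = 49 - 91 = -42)
(R(7)*(-29))*((F(-5, -1) + k)/(n + 8)) = ((5 + 7*7)*(-29))*(((6 - 5) - 42)/(-16 + 8)) = ((5 + 49)*(-29))*((1 - 42)/(-8)) = (54*(-29))*(-41*(-1/8)) = -1566*41/8 = -32103/4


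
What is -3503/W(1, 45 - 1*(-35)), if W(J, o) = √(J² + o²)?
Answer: -3503*√6401/6401 ≈ -43.784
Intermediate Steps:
-3503/W(1, 45 - 1*(-35)) = -3503/√(1² + (45 - 1*(-35))²) = -3503/√(1 + (45 + 35)²) = -3503/√(1 + 80²) = -3503/√(1 + 6400) = -3503*√6401/6401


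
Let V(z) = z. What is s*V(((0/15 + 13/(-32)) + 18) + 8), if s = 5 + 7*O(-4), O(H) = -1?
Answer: -819/16 ≈ -51.188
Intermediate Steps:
s = -2 (s = 5 + 7*(-1) = 5 - 7 = -2)
s*V(((0/15 + 13/(-32)) + 18) + 8) = -2*(((0/15 + 13/(-32)) + 18) + 8) = -2*(((0*(1/15) + 13*(-1/32)) + 18) + 8) = -2*(((0 - 13/32) + 18) + 8) = -2*((-13/32 + 18) + 8) = -2*(563/32 + 8) = -2*819/32 = -819/16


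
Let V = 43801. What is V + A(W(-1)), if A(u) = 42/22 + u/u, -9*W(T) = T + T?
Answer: 481843/11 ≈ 43804.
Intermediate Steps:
W(T) = -2*T/9 (W(T) = -(T + T)/9 = -2*T/9)
A(u) = 32/11 (A(u) = 42*(1/22) + 1 = 21/11 + 1 = 32/11)
V + A(W(-1)) = 43801 + 32/11 = 481843/11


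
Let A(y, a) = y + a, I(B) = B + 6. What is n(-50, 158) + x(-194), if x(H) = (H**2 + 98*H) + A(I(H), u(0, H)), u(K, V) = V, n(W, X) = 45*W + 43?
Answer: 16035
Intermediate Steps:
I(B) = 6 + B
n(W, X) = 43 + 45*W
A(y, a) = a + y
x(H) = 6 + H**2 + 100*H (x(H) = (H**2 + 98*H) + (H + (6 + H)) = (H**2 + 98*H) + (6 + 2*H) = 6 + H**2 + 100*H)
n(-50, 158) + x(-194) = (43 + 45*(-50)) + (6 + (-194)**2 + 100*(-194)) = (43 - 2250) + (6 + 37636 - 19400) = -2207 + 18242 = 16035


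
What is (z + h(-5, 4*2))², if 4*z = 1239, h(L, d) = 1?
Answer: 1545049/16 ≈ 96566.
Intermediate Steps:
z = 1239/4 (z = (¼)*1239 = 1239/4 ≈ 309.75)
(z + h(-5, 4*2))² = (1239/4 + 1)² = (1243/4)² = 1545049/16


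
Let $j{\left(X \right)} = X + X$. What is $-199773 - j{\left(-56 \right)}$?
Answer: $-199661$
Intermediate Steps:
$j{\left(X \right)} = 2 X$
$-199773 - j{\left(-56 \right)} = -199773 - 2 \left(-56\right) = -199773 - -112 = -199773 + 112 = -199661$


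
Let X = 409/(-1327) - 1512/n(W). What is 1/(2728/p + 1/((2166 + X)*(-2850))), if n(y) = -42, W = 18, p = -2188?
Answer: -4554698472750/5678802112369 ≈ -0.80205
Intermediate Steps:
X = 47363/1327 (X = 409/(-1327) - 1512/(-42) = 409*(-1/1327) - 1512*(-1/42) = -409/1327 + 36 = 47363/1327 ≈ 35.692)
1/(2728/p + 1/((2166 + X)*(-2850))) = 1/(2728/(-2188) + 1/((2166 + 47363/1327)*(-2850))) = 1/(2728*(-1/2188) - 1/2850/(2921645/1327)) = 1/(-682/547 + (1327/2921645)*(-1/2850)) = 1/(-682/547 - 1327/8326688250) = 1/(-5678802112369/4554698472750) = -4554698472750/5678802112369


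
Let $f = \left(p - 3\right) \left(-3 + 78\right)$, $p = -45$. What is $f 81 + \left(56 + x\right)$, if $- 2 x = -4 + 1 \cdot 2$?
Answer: $-291543$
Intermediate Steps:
$x = 1$ ($x = - \frac{-4 + 1 \cdot 2}{2} = - \frac{-4 + 2}{2} = \left(- \frac{1}{2}\right) \left(-2\right) = 1$)
$f = -3600$ ($f = \left(-45 - 3\right) \left(-3 + 78\right) = \left(-48\right) 75 = -3600$)
$f 81 + \left(56 + x\right) = \left(-3600\right) 81 + \left(56 + 1\right) = -291600 + 57 = -291543$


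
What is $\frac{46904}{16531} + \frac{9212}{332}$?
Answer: $\frac{41963925}{1372073} \approx 30.584$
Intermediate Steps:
$\frac{46904}{16531} + \frac{9212}{332} = 46904 \cdot \frac{1}{16531} + 9212 \cdot \frac{1}{332} = \frac{46904}{16531} + \frac{2303}{83} = \frac{41963925}{1372073}$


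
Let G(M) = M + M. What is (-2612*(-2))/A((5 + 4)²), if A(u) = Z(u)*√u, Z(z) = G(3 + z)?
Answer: 653/189 ≈ 3.4550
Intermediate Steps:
G(M) = 2*M
Z(z) = 6 + 2*z (Z(z) = 2*(3 + z) = 6 + 2*z)
A(u) = √u*(6 + 2*u) (A(u) = (6 + 2*u)*√u = √u*(6 + 2*u))
(-2612*(-2))/A((5 + 4)²) = (-2612*(-2))/((2*√((5 + 4)²)*(3 + (5 + 4)²))) = 5224/((2*√(9²)*(3 + 9²))) = 5224/((2*√81*(3 + 81))) = 5224/((2*9*84)) = 5224/1512 = 5224*(1/1512) = 653/189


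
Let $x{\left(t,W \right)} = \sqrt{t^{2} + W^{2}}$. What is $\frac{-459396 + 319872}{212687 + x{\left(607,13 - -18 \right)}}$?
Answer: $- \frac{1745584764}{2660905327} + \frac{139524 \sqrt{369410}}{45235390559} \approx -0.65414$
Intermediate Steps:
$x{\left(t,W \right)} = \sqrt{W^{2} + t^{2}}$
$\frac{-459396 + 319872}{212687 + x{\left(607,13 - -18 \right)}} = \frac{-459396 + 319872}{212687 + \sqrt{\left(13 - -18\right)^{2} + 607^{2}}} = - \frac{139524}{212687 + \sqrt{\left(13 + 18\right)^{2} + 368449}} = - \frac{139524}{212687 + \sqrt{31^{2} + 368449}} = - \frac{139524}{212687 + \sqrt{961 + 368449}} = - \frac{139524}{212687 + \sqrt{369410}}$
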